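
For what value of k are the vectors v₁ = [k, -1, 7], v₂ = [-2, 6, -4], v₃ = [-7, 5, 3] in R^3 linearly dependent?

Dependence holds iff the 3×3 matrix [v₁ v₂ v₃] is singular.
Expanding, det = 38*k + 190.
Setting this to zero gives k = -5.

k = -5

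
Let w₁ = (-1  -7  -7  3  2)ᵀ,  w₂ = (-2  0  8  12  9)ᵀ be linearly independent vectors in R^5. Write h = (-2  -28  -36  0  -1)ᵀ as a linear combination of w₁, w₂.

h = 4w₁ - w₂

Since w₁, w₂ are independent, the coefficients expressing h are uniquely determined by a linear system.
Back-substitution yields (c₁, c₂) = (4, -1).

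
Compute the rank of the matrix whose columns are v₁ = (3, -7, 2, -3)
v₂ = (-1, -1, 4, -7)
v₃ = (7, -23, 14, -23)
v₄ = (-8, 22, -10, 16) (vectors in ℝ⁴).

rank 2

Row-reduce the 4×4 matrix with these as rows.
The echelon form has 2 nonzero rows, so the rank is 2.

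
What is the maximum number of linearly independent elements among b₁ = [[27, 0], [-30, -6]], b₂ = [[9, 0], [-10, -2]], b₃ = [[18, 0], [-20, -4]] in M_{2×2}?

Represent each element by its coordinate vector in ℝ⁴.
Row-reduce the 3×4 matrix with these as rows.
There is 1 pivot column, so rank = 1.

1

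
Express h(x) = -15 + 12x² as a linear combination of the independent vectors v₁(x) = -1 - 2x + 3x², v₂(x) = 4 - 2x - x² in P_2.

h = 3v₁ - 3v₂

Take coordinate vectors relative to {1, x, x²}.
Since v₁, v₂ are independent, the coefficients expressing h are uniquely determined by a linear system.
Back-substitution yields (α₁, α₂) = (3, -3).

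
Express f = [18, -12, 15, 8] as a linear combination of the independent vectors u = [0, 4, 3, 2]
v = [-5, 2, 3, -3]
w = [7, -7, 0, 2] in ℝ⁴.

f = 3u + 2v + 4w

Solve the system with u, v, w as columns and f as the right-hand side.
Row-reducing the augmented matrix gives the unique coefficients (α₁, α₂, α₃) = (3, 2, 4).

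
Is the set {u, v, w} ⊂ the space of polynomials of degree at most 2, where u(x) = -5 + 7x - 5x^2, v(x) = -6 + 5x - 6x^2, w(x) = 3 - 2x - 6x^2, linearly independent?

linearly independent

Take coordinates with respect to the standard basis {1, x, x^2}.
The matrix [u|v|w] has determinant -153.
A nonzero determinant means the columns are linearly independent.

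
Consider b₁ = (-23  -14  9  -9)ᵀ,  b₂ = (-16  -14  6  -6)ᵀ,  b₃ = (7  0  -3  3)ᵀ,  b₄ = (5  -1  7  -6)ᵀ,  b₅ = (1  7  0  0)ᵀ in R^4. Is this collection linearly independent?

There are 5 vectors in a 4-dimensional space, so they cannot be linearly independent.

linearly dependent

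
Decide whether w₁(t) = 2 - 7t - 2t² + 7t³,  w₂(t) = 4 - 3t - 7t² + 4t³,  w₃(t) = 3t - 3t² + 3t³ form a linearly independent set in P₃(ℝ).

linearly independent

Write each element as a coordinate vector in ℝ⁴ using {1, t, …, t³}.
Place the vectors as rows of a 3×4 matrix and reduce to echelon form.
The reduction yields 3 nonzero rows, so the rank is 3.
Since rank = 3 (the number of vectors), the set is linearly independent.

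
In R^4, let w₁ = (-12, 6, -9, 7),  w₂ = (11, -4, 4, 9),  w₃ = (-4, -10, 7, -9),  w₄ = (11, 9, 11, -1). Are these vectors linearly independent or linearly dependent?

Row-reduce the matrix whose columns are w₁, w₂, w₃, w₄.
The reduction yields 4 nonzero rows, so the rank is 4.
Since rank = 4 (the number of vectors), the set is linearly independent.

linearly independent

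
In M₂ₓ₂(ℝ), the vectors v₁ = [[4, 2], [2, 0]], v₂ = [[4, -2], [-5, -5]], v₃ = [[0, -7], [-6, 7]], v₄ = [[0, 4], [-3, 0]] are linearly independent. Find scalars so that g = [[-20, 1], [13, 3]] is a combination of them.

g = -3v₁ - 2v₂ - v₃ - v₄

Work in coordinates with respect to the standard basis {E₁₁, E₁₂, E₂₁, E₂₂}.
Write g = a₁v₁ + … + a₄v₄ and equate components.
Row-reducing the augmented matrix gives the unique coefficients (a₁, …, a₄) = (-3, -2, -1, -1).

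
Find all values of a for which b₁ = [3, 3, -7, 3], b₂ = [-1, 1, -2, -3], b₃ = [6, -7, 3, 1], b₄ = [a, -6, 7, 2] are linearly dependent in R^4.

Place the vectors as rows of a 4×4 matrix; dependence ⇔ determinant zero.
Cofactor expansion gives det = 152*a - 380.
Solving 152*a - 380 = 0 yields a = 5/2.

a = 5/2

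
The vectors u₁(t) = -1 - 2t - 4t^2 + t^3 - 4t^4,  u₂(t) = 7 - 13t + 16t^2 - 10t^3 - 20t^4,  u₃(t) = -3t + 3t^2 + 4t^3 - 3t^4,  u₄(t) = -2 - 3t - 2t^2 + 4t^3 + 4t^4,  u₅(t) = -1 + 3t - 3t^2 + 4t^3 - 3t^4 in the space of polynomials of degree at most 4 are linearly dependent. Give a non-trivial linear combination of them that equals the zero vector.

Pass to coordinate vectors relative to the basis {1, t, …, t^4}.
Solve the homogeneous system with u₁, u₂, u₃, u₄, u₅ as columns by row-reducing the coefficient matrix.
One solution (up to scaling) is (2, -1, 3, -3, -3).

2u₁ - u₂ + 3u₃ - 3u₄ - 3u₅ = 0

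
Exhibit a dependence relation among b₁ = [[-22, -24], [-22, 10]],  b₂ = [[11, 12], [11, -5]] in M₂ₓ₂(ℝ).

Take coordinates with respect to {E₁₁, E₁₂, E₂₁, E₂₂}.
Set up α₁b₁ + α₂b₂ = 0 and solve the homogeneous system.
A generator of the null space is (1, 2).

b₁ + 2b₂ = 0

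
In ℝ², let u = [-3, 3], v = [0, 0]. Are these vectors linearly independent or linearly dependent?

One of the vectors is the zero vector, so the set is linearly dependent.

linearly dependent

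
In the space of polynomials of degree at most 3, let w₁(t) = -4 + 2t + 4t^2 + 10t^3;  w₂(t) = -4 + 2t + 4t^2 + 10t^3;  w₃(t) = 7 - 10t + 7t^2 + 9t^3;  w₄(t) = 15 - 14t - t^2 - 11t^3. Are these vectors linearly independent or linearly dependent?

linearly dependent

Write each element as a coordinate vector in ℝ⁴ using {1, t, …, t^3}.
Place the vectors as rows of a 4×4 matrix and reduce to echelon form.
The reduction yields 2 nonzero rows, so the rank is 2.
Since rank 2 < 4, the set is linearly dependent.
Indeed w₁ - w₂ = 0.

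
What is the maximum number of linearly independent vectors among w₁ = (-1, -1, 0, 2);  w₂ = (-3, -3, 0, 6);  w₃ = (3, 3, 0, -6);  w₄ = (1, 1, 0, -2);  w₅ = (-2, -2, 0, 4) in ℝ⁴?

1

Form the matrix with w₁, w₂, w₃, w₄, w₅ as columns and reduce.
Exactly 1 pivot survives; hence the rank is 1.
(With 5 elements in a 4-dimensional space the rank is at most 4.)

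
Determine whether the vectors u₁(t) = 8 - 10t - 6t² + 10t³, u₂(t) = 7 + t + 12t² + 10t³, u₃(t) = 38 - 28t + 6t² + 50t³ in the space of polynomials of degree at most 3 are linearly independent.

Write each element as a coordinate vector in ℝ⁴ using {1, t, …, t³}.
Row-reduce the matrix whose columns are u₁, u₂, u₃.
The reduction yields 2 nonzero rows, so the rank is 2.
Since rank 2 < 3, the set is linearly dependent.
Indeed 3u₁ + 2u₂ - u₃ = 0.

linearly dependent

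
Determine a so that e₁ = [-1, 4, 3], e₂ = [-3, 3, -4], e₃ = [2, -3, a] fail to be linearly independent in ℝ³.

Place the vectors as rows of a 3×3 matrix; dependence ⇔ determinant zero.
Expanding, det = 9*a - 11.
Setting this to zero gives a = 11/9.

a = 11/9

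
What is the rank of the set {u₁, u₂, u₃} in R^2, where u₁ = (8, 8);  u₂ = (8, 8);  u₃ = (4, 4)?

Put the 2×3 matrix [u₁|u₂|u₃] into echelon form.
The echelon form has 1 nonzero row, so the rank is 1.
(With 3 elements in a 2-dimensional space the rank is at most 2.)

rank 1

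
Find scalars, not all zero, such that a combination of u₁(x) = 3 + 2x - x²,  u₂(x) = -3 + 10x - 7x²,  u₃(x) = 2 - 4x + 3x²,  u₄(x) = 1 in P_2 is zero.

Write each element as a vector in ℝ³ using {1, x, x²}.
Row-reduce the matrix with u₁, u₂, u₃, u₄ as columns; the null space gives the coefficients.
A generator of the null space is (1, -1, -2, -2).

u₁ - u₂ - 2u₃ - 2u₄ = 0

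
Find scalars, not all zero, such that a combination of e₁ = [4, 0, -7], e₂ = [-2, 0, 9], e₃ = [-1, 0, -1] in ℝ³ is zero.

e₁ + e₂ + 2e₃ = 0

Set up α₁e₁ + … + α₃e₃ = 0 and solve the homogeneous system.
A generator of the null space is (1, 1, 2).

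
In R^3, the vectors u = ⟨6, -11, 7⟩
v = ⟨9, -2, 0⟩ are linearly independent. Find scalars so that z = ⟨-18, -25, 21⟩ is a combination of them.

Solve the system with u, v as columns and z as the right-hand side.
The system has the unique solution (α₁, α₂) = (3, -4).

z = 3u - 4v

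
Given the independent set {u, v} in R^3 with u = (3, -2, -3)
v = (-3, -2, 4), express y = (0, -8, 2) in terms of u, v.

y = 2u + 2v

Set up the augmented matrix [u | v | y] and row-reduce.
The system has the unique solution (c₁, c₂) = (2, 2).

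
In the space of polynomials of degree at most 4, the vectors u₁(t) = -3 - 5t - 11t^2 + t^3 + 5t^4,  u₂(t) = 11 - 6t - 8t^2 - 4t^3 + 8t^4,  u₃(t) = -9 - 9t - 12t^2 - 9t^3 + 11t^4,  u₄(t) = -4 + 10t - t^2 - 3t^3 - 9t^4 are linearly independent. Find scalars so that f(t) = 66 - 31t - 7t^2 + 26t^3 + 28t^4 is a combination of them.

f = 2u₁ + 3u₂ - 3u₃ - 3u₄

Work in coordinates with respect to the standard basis {1, t, …, t^4}.
Solve the system with u₁, u₂, u₃, u₄ as columns and f as the right-hand side.
The system has the unique solution (a₁, …, a₄) = (2, 3, -3, -3).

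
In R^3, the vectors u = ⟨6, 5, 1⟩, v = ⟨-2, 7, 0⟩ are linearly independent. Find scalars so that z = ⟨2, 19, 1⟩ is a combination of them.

Set up the augmented matrix [u | v | z] and row-reduce.
Row-reducing the augmented matrix gives the unique coefficients (a₁, a₂) = (1, 2).

z = u + 2v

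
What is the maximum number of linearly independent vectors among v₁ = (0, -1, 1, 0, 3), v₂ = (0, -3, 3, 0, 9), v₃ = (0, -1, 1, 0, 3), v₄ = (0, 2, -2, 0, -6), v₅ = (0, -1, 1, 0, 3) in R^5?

Form the matrix with v₁, v₂, v₃, v₄, v₅ as columns and reduce.
There is 1 pivot column, so rank = 1.

1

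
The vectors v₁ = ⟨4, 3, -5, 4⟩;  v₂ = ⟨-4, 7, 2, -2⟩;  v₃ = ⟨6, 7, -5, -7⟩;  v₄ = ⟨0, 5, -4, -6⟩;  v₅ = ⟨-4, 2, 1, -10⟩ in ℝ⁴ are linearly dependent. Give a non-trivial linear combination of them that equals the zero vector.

v₁ - v₄ + v₅ = 0

Set up α₁v₁ + … + α₅v₅ = 0 and solve the homogeneous system.
A generator of the null space is (1, 0, 0, -1, 1).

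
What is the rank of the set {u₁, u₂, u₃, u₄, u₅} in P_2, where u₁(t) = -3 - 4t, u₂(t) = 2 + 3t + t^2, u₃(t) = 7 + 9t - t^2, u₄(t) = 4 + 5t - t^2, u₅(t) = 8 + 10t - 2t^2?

2

Pass to coordinate vectors with respect to the basis {1, t, t^2}.
Form the matrix with u₁, u₂, u₃, u₄, u₅ as columns and reduce.
Reduction leaves 2 leading entries, giving rank 2.
(With 5 elements in a 3-dimensional space the rank is at most 3.)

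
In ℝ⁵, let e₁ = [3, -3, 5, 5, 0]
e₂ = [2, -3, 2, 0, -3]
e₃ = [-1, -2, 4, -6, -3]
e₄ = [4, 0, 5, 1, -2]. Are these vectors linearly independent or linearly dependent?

Place the vectors as rows of a 4×5 matrix and reduce to echelon form.
The reduction yields 4 nonzero rows, so the rank is 4.
Since rank = 4 (the number of vectors), the set is linearly independent.

linearly independent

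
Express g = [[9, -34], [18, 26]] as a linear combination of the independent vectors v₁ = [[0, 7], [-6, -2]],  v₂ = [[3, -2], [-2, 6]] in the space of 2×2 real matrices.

Work in coordinates with respect to the standard basis {E₁₁, E₁₂, E₂₁, E₂₂}.
Write g = a₁v₁ + a₂v₂ and equate components.
Row-reducing the augmented matrix gives the unique coefficients (a₁, a₂) = (-4, 3).

g = -4v₁ + 3v₂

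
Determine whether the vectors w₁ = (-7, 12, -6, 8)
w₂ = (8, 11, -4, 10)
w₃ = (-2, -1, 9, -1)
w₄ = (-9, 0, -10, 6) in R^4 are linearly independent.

linearly independent

Form the 4×4 matrix with these as columns; its determinant is -11854.
A nonzero determinant means the columns are linearly independent.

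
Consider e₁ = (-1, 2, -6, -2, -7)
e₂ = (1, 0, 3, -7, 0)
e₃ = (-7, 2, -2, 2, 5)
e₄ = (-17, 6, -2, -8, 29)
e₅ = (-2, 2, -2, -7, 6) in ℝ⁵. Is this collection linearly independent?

Form the 5×5 matrix with these as columns; its determinant is 0.
A zero determinant means the columns are linearly dependent.

linearly dependent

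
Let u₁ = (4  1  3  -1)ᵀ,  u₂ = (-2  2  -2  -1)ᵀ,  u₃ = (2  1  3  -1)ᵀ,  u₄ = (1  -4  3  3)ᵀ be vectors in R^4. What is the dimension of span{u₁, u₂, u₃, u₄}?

4

Form the matrix with u₁, u₂, u₃, u₄ as columns and reduce.
There are 4 pivot columns, so rank = 4.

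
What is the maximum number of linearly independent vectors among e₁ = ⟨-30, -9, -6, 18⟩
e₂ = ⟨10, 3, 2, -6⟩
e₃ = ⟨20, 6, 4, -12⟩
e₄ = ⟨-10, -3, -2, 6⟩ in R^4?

1

Form the matrix with e₁, e₂, e₃, e₄ as columns and reduce.
Reduction leaves 1 leading entry, giving rank 1.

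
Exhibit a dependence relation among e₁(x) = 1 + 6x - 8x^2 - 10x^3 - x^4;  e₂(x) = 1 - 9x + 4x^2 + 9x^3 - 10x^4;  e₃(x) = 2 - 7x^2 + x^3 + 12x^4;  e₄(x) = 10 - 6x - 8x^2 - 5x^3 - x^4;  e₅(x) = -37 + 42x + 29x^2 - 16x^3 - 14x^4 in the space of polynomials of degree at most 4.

Pass to coordinate vectors relative to the basis {1, x, …, x^4}.
Solve the homogeneous system with e₁, e₂, e₃, e₄, e₅ as columns by row-reducing the coefficient matrix.
One solution (up to scaling) is (1, -2, -3, -3, -1).

e₁ - 2e₂ - 3e₃ - 3e₄ - e₅ = 0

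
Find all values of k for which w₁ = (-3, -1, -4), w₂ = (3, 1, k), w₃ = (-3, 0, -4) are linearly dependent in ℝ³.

k = 4

The set is linearly dependent precisely when det[w₁; w₂; w₃] = 0.
Cofactor expansion gives det = 3*k - 12.
This vanishes exactly when k = 4.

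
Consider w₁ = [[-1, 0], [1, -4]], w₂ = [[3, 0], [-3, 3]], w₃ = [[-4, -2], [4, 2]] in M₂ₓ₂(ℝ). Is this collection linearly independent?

Write each element as a coordinate vector in ℝ⁴ using {E₁₁, E₁₂, E₂₁, E₂₂}.
Row-reduce the matrix whose columns are w₁, w₂, w₃.
The reduction yields 3 nonzero rows, so the rank is 3.
Since rank = 3 (the number of vectors), the set is linearly independent.

linearly independent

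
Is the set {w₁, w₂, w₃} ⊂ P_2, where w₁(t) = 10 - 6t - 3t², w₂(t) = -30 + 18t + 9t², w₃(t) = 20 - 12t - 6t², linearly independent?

Take coordinates with respect to the standard basis {1, t, t²}.
One vector is a scalar multiple of another, so the set is dependent.

linearly dependent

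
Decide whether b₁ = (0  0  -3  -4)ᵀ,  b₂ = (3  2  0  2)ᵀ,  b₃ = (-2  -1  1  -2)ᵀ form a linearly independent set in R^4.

linearly independent

Place the vectors as rows of a 3×4 matrix and reduce to echelon form.
The reduction yields 3 nonzero rows, so the rank is 3.
Since rank = 3 (the number of vectors), the set is linearly independent.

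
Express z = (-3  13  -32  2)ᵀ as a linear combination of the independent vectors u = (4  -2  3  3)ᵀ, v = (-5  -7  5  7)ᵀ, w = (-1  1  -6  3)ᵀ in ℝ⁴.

z = -u - v + 4w

Write z = a₁u + … + a₃w and equate components.
Back-substitution yields (a₁, a₂, a₃) = (-1, -1, 4).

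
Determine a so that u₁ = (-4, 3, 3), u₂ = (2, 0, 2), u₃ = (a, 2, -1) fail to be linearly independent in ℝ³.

The vectors are dependent exactly when the determinant of the matrix with rows u₁, u₂, u₃ vanishes.
The determinant works out to 6*a + 34.
Solving 6*a + 34 = 0 yields a = -17/3.

a = -17/3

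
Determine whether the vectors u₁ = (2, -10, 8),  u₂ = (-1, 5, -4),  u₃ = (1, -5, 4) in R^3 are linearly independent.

The matrix [u₁|u₂|u₃] has determinant 0.
A zero determinant means the columns are linearly dependent.

linearly dependent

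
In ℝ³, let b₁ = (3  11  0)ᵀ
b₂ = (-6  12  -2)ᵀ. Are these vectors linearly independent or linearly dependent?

linearly independent

Row-reduce the matrix whose columns are b₁, b₂.
The reduction yields 2 nonzero rows, so the rank is 2.
Since rank = 2 (the number of vectors), the set is linearly independent.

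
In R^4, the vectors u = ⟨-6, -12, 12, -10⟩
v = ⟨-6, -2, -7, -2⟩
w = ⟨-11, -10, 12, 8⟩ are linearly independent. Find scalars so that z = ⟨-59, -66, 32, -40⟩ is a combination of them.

z = 4u + 4v + w

Set up the augmented matrix [u | v | w | z] and row-reduce.
Back-substitution yields (α₁, α₂, α₃) = (4, 4, 1).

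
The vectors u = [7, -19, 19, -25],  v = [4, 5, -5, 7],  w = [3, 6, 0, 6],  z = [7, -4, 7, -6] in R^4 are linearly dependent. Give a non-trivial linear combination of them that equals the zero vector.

Solve the homogeneous system with u, v, w, z as columns by row-reducing the coefficient matrix.
One solution (up to scaling) is (1, 1, 1, -2).

u + v + w - 2z = 0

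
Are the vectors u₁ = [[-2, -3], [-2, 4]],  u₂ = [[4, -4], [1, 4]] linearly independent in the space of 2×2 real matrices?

Take coordinates with respect to the standard basis {E₁₁, E₁₂, E₂₁, E₂₂}.
Place the vectors as rows of a 2×4 matrix and reduce to echelon form.
The reduction yields 2 nonzero rows, so the rank is 2.
Since rank = 2 (the number of vectors), the set is linearly independent.

linearly independent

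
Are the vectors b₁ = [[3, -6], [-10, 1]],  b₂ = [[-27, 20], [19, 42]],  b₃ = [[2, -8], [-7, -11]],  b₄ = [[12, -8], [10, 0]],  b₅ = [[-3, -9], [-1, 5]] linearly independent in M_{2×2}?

linearly dependent

Take coordinates with respect to the standard basis {E₁₁, E₁₂, E₂₁, E₂₂}.
There are 5 vectors in a 4-dimensional space, so they cannot be linearly independent.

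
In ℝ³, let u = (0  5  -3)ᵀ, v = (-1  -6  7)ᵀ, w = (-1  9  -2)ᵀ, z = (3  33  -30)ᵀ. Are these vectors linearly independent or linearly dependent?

linearly dependent

There are 4 vectors in a 3-dimensional space, so they cannot be linearly independent.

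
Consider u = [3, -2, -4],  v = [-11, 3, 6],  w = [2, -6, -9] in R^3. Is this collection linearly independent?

linearly independent

Place the vectors as rows of a 3×3 matrix and reduce to echelon form.
The reduction yields 3 nonzero rows, so the rank is 3.
Since rank = 3 (the number of vectors), the set is linearly independent.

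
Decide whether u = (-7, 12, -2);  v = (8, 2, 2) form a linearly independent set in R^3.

Place the vectors as rows of a 2×3 matrix and reduce to echelon form.
The reduction yields 2 nonzero rows, so the rank is 2.
Since rank = 2 (the number of vectors), the set is linearly independent.

linearly independent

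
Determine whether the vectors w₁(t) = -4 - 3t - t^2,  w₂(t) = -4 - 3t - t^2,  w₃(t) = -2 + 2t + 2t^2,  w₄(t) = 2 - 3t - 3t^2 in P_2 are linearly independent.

linearly dependent

Take coordinates with respect to the standard basis {1, t, t^2}.
There are 4 vectors in a 3-dimensional space, so they cannot be linearly independent.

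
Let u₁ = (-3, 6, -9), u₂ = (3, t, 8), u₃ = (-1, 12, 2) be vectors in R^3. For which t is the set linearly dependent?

Dependence holds iff the 3×3 matrix [u₁ u₂ u₃] is singular.
Cofactor expansion gives det = -15*t - 120.
Solving -15*t - 120 = 0 yields t = -8.

t = -8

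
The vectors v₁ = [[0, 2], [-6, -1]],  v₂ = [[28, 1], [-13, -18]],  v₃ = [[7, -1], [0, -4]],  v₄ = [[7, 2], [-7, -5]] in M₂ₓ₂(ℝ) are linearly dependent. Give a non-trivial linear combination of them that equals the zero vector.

Write each element as a vector in ℝ⁴ using {E₁₁, E₁₂, E₂₁, E₂₂}.
Set up α₁v₁ + … + α₄v₄ = 0 and solve the homogeneous system.
A generator of the null space is (1, -1, 3, 1).

v₁ - v₂ + 3v₃ + v₄ = 0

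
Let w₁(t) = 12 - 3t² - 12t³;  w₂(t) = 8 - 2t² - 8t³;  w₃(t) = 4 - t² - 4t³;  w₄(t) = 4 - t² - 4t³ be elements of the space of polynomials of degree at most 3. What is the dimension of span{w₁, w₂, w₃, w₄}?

Represent each element by its coordinate vector in ℝ⁴.
Apply Gaussian elimination to the matrix whose rows are w₁, w₂, w₃, w₄.
Exactly 1 pivot survives; hence the rank is 1.

dim = 1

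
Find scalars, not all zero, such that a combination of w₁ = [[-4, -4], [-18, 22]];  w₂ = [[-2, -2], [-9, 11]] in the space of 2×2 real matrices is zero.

Take coordinates with respect to {E₁₁, E₁₂, E₂₁, E₂₂}.
Set up α₁w₁ + α₂w₂ = 0 and solve the homogeneous system.
The free variable yields coefficients (1, -2) (any nonzero multiple also works).

w₁ - 2w₂ = 0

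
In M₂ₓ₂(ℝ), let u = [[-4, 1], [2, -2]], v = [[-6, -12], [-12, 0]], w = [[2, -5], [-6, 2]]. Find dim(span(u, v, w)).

Use coordinates relative to {E₁₁, E₁₂, E₂₁, E₂₂}.
Put the 4×3 matrix [u|v|w] into echelon form.
There are 2 pivot columns, so rank = 2.

dim = 2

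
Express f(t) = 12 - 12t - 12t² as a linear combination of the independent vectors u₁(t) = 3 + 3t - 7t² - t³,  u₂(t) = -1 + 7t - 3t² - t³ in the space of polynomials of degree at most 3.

f = 3u₁ - 3u₂

Work in coordinates with respect to the standard basis {1, t, …, t³}.
Since u₁, u₂ are independent, the coefficients expressing f are uniquely determined by a linear system.
Back-substitution yields (c₁, c₂) = (3, -3).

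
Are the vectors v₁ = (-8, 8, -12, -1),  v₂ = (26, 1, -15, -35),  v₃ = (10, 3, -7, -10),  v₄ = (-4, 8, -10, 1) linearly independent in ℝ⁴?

linearly dependent

The matrix [v₁|v₂|v₃|v₄] has determinant 0.
A zero determinant means the columns are linearly dependent.
Indeed 2v₁ - v₂ + 3v₃ - 3v₄ = 0.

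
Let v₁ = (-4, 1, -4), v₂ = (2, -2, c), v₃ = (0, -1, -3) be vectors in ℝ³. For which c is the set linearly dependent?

The set is linearly dependent precisely when det[v₁; v₂; v₃] = 0.
Cofactor expansion gives det = -4*c - 10.
This vanishes exactly when c = -5/2.

c = -5/2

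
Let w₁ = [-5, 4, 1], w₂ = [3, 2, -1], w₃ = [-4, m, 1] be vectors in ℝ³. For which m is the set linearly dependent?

The vectors are dependent exactly when the determinant of the matrix with rows w₁, w₂, w₃ vanishes.
The determinant works out to 2 - 2*m.
Solving 2 - 2*m = 0 yields m = 1.

m = 1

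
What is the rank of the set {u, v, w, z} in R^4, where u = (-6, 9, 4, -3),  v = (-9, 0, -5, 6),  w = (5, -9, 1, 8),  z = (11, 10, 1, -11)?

rank 4

Form the matrix with u, v, w, z as columns and reduce.
The echelon form has 4 nonzero rows, so the rank is 4.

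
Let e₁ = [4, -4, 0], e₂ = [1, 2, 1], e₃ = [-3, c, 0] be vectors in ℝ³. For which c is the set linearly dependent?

c = 3

The set is linearly dependent precisely when det[e₁; e₂; e₃] = 0.
Cofactor expansion gives det = 12 - 4*c.
Setting this to zero gives c = 3.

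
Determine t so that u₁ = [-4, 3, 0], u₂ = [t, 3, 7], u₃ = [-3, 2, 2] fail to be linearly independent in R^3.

t = -31/6

The set is linearly dependent precisely when det[u₁; u₂; u₃] = 0.
Expanding, det = -6*t - 31.
Setting this to zero gives t = -31/6.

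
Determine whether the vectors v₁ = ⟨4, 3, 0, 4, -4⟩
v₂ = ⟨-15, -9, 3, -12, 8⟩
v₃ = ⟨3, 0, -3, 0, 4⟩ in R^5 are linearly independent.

Place the vectors as rows of a 3×5 matrix and reduce to echelon form.
The reduction yields 2 nonzero rows, so the rank is 2.
Since rank 2 < 3, the set is linearly dependent.

linearly dependent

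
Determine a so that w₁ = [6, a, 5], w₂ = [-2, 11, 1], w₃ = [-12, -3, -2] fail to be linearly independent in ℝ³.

a = 36

The vectors are dependent exactly when the determinant of the matrix with rows w₁, w₂, w₃ vanishes.
Expanding, det = 576 - 16*a.
This vanishes exactly when a = 36.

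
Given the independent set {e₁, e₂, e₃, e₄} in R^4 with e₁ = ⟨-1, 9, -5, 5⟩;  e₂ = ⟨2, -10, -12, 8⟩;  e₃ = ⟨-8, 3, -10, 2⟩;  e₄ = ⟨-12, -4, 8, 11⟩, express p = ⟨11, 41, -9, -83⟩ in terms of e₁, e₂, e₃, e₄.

p = -3e₁ - 4e₂ + 4e₃ - 4e₄

Set up the augmented matrix [e₁ | e₂ | e₃ | e₄ | p] and row-reduce.
Row-reducing the augmented matrix gives the unique coefficients (α₁, …, α₄) = (-3, -4, 4, -4).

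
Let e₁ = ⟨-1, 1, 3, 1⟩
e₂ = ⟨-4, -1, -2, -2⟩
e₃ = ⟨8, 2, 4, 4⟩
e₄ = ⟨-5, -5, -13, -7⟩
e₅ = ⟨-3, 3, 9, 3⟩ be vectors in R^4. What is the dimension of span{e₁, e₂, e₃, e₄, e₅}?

2

Apply Gaussian elimination to the matrix whose rows are e₁, e₂, e₃, e₄, e₅.
Exactly 2 pivots survive; hence the rank is 2.
(With 5 elements in a 4-dimensional space the rank is at most 4.)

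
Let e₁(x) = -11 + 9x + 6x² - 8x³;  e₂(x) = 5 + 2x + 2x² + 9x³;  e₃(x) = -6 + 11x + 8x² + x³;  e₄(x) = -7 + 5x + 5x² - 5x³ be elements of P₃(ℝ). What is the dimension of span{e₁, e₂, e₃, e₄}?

dim = 3

Represent each element by its coordinate vector in ℝ⁴.
Form the matrix with e₁, e₂, e₃, e₄ as columns and reduce.
There are 3 pivot columns, so rank = 3.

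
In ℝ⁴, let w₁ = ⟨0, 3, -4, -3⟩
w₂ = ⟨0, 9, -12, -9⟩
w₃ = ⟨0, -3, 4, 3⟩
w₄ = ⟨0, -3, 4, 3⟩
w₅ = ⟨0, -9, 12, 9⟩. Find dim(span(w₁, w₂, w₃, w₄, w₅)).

Form the matrix with w₁, w₂, w₃, w₄, w₅ as columns and reduce.
There is 1 pivot column, so rank = 1.
(With 5 elements in a 4-dimensional space the rank is at most 4.)

dim = 1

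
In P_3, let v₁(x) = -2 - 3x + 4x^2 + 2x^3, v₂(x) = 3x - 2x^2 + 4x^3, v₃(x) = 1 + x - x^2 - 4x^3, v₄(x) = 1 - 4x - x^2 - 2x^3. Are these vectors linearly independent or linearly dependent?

linearly independent

Write each element as a coordinate vector in ℝ⁴ using {1, x, …, x^3}.
Form the 4×4 matrix with these as columns; its determinant is 12.
A nonzero determinant means the columns are linearly independent.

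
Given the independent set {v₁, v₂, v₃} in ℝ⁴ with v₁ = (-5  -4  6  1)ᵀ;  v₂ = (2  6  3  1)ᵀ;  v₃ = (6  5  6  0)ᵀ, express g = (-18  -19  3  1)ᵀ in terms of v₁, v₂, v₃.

g = 2v₁ - v₂ - v₃

Write g = α₁v₁ + … + α₃v₃ and equate components.
The system has the unique solution (α₁, α₂, α₃) = (2, -1, -1).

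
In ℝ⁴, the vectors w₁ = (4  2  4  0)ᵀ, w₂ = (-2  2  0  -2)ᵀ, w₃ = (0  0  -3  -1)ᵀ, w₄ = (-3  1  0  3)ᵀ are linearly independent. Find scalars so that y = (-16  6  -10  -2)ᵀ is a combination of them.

Write y = a₁w₁ + … + a₄w₄ and equate components.
Back-substitution yields (a₁, …, a₄) = (-1, 3, 2, 2).

y = -w₁ + 3w₂ + 2w₃ + 2w₄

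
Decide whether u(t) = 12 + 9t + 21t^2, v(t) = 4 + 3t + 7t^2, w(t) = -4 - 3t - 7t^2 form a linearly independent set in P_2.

linearly dependent

Write each element as a coordinate vector in ℝ³ using {1, t, t^2}.
Form the 3×3 matrix with these as columns; its determinant is 0.
A zero determinant means the columns are linearly dependent.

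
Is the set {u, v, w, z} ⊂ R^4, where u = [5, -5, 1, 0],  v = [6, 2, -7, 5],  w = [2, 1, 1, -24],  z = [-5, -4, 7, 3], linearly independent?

linearly dependent

Form the 4×4 matrix with these as columns; its determinant is 0.
A zero determinant means the columns are linearly dependent.
Indeed u - 3v - w - 3z = 0.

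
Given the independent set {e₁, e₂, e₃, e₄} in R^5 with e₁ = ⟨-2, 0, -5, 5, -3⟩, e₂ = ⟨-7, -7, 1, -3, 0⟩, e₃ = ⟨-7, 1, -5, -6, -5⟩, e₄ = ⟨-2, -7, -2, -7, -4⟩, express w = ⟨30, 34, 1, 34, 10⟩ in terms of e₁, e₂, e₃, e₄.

w = e₁ - 3e₂ - e₃ - 2e₄

Write w = α₁e₁ + … + α₄e₄ and equate components.
The system has the unique solution (α₁, …, α₄) = (1, -3, -1, -2).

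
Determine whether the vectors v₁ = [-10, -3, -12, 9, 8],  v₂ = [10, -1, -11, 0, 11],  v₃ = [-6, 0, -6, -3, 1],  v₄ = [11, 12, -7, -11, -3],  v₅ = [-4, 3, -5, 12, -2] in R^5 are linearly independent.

Place the vectors as rows of a 5×5 matrix and reduce to echelon form.
The reduction yields 5 nonzero rows, so the rank is 5.
Since rank = 5 (the number of vectors), the set is linearly independent.

linearly independent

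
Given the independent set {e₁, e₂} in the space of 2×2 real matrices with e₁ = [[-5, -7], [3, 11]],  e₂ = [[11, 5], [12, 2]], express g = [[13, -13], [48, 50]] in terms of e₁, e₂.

Work in coordinates with respect to the standard basis {E₁₁, E₁₂, E₂₁, E₂₂}.
Set up the augmented matrix [e₁ | e₂ | g] and row-reduce.
Row-reducing the augmented matrix gives the unique coefficients (a₁, a₂) = (4, 3).

g = 4e₁ + 3e₂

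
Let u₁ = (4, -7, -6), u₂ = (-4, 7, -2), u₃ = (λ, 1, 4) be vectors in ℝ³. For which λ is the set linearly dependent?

λ = -4/7

The set is linearly dependent precisely when det[u₁; u₂; u₃] = 0.
Expanding, det = 56*λ + 32.
Solving 56*λ + 32 = 0 yields λ = -4/7.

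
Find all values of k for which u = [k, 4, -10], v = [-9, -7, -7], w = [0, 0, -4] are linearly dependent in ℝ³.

The vectors are dependent exactly when the determinant of the matrix with rows u, v, w vanishes.
Expanding, det = 28*k - 144.
Solving 28*k - 144 = 0 yields k = 36/7.

k = 36/7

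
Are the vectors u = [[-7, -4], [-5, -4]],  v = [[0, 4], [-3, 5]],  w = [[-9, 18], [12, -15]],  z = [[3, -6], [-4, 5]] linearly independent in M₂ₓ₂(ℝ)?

linearly dependent

Take coordinates with respect to the standard basis {E₁₁, E₁₂, E₂₁, E₂₂}.
One vector is a scalar multiple of another, so the set is dependent.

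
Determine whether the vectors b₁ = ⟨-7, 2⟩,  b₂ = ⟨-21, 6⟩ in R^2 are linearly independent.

linearly dependent

The matrix [b₁|b₂] has determinant 0.
A zero determinant means the columns are linearly dependent.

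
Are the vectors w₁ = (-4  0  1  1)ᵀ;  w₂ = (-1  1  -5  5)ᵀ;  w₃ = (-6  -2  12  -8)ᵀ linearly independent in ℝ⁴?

linearly dependent

Place the vectors as rows of a 3×4 matrix and reduce to echelon form.
The reduction yields 2 nonzero rows, so the rank is 2.
Since rank 2 < 3, the set is linearly dependent.
Indeed 2w₁ - 2w₂ - w₃ = 0.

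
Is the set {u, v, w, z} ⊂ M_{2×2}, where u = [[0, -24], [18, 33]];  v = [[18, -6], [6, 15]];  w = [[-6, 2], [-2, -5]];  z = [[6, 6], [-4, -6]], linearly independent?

Write each element as a coordinate vector in ℝ⁴ using {E₁₁, E₁₂, E₂₁, E₂₂}.
One vector is a scalar multiple of another, so the set is dependent.

linearly dependent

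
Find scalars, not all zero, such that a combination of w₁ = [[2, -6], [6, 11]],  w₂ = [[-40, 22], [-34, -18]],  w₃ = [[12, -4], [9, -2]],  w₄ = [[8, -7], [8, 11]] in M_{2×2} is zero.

Take coordinates with respect to {E₁₁, E₁₂, E₂₁, E₂₂}.
Row-reduce the matrix with w₁, w₂, w₃, w₄ as columns; the null space gives the coefficients.
The free variable yields coefficients (0, 1, 2, 2) (any nonzero multiple also works).

w₂ + 2w₃ + 2w₄ = 0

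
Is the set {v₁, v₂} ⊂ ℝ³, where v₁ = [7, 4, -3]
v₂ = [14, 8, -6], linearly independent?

Place the vectors as rows of a 2×3 matrix and reduce to echelon form.
The reduction yields 1 nonzero row, so the rank is 1.
Since rank 1 < 2, the set is linearly dependent.
Indeed 2v₁ - v₂ = 0.

linearly dependent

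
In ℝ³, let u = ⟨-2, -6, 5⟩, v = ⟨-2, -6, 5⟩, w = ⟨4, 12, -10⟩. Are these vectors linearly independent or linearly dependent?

One vector is a scalar multiple of another, so the set is dependent.

linearly dependent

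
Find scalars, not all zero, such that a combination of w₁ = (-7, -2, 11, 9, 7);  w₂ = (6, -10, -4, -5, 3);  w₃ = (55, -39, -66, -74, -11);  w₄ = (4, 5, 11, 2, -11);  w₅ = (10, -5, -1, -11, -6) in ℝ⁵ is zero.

Row-reduce the matrix with w₁, w₂, w₃, w₄, w₅ as columns; the null space gives the coefficients.
The free variable yields coefficients (3, -2, 1, 2, -3) (any nonzero multiple also works).

3w₁ - 2w₂ + w₃ + 2w₄ - 3w₅ = 0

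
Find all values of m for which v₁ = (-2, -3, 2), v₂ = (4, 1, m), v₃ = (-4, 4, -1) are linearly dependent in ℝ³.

The vectors are dependent exactly when the determinant of the matrix with rows v₁, v₂, v₃ vanishes.
Cofactor expansion gives det = 20*m + 30.
This vanishes exactly when m = -3/2.

m = -3/2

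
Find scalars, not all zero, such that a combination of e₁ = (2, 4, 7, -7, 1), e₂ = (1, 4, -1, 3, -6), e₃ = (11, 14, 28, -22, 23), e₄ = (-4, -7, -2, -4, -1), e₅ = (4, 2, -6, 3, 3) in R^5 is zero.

3e₁ - 3e₂ - e₃ - 2e₄ = 0

Write the vectors as columns of a matrix and find a nonzero vector in its null space.
One solution (up to scaling) is (3, -3, -1, -2, 0).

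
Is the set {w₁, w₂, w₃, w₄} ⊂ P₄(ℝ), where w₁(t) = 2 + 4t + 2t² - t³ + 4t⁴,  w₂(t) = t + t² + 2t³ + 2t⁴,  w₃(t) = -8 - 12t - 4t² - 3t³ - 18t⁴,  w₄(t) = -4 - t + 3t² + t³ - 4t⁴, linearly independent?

Take coordinates with respect to the standard basis {1, t, …, t⁴}.
Place the vectors as rows of a 4×5 matrix and reduce to echelon form.
The reduction yields 3 nonzero rows, so the rank is 3.
Since rank 3 < 4, the set is linearly dependent.
Indeed 2w₁ + 3w₂ + w₃ - w₄ = 0.

linearly dependent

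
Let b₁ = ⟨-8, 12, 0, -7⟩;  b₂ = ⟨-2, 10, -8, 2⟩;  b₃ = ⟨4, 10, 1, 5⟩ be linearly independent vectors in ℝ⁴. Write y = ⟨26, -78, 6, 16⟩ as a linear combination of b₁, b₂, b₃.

Write y = a₁b₁ + … + a₃b₃ and equate components.
Row-reducing the augmented matrix gives the unique coefficients (a₁, a₂, a₃) = (-4, -1, -2).

y = -4b₁ - b₂ - 2b₃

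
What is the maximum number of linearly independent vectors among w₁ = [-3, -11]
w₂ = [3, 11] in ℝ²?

Form the matrix with w₁, w₂ as columns and reduce.
There is 1 pivot column, so rank = 1.

1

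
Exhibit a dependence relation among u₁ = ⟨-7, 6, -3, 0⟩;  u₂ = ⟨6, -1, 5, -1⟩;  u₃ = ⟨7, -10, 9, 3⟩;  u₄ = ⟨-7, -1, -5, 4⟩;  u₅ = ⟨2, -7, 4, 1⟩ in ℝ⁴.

2u₂ - u₃ + u₄ + u₅ = 0

Write the vectors as columns of a matrix and find a nonzero vector in its null space.
One solution (up to scaling) is (0, 2, -1, 1, 1).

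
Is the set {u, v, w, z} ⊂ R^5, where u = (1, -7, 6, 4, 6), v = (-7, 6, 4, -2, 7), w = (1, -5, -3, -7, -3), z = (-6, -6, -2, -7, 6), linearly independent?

linearly independent

Place the vectors as rows of a 4×5 matrix and reduce to echelon form.
The reduction yields 4 nonzero rows, so the rank is 4.
Since rank = 4 (the number of vectors), the set is linearly independent.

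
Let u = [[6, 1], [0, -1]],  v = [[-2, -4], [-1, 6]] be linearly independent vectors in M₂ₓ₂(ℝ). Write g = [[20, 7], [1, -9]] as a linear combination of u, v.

Take coordinate vectors relative to {E₁₁, E₁₂, E₂₁, E₂₂}.
Set up the augmented matrix [u | v | g] and row-reduce.
Row-reducing the augmented matrix gives the unique coefficients (a₁, a₂) = (3, -1).

g = 3u - v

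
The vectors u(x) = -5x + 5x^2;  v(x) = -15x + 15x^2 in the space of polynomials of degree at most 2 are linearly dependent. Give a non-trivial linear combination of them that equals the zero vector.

Pass to coordinate vectors relative to the basis {1, x, x^2}.
Write the vectors as columns of a matrix and find a nonzero vector in its null space.
The free variable yields coefficients (3, -1) (any nonzero multiple also works).

3u - v = 0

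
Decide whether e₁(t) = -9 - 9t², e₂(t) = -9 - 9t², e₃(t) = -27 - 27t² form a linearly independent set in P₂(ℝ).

linearly dependent

Take coordinates with respect to the standard basis {1, t, t²}.
The matrix [e₁|e₂|e₃] has determinant 0.
A zero determinant means the columns are linearly dependent.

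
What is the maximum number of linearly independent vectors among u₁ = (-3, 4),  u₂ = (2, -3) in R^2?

2

Apply Gaussian elimination to the matrix whose rows are u₁, u₂.
Exactly 2 pivots survive; hence the rank is 2.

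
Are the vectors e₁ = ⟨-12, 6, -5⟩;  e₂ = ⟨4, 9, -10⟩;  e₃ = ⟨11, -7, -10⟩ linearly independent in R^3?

linearly independent

The matrix [e₁|e₂|e₃] has determinant 2135.
A nonzero determinant means the columns are linearly independent.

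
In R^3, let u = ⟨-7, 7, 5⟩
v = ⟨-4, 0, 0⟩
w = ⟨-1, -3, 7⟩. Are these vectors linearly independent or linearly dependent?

Place the vectors as rows of a 3×3 matrix and reduce to echelon form.
The reduction yields 3 nonzero rows, so the rank is 3.
Since rank = 3 (the number of vectors), the set is linearly independent.

linearly independent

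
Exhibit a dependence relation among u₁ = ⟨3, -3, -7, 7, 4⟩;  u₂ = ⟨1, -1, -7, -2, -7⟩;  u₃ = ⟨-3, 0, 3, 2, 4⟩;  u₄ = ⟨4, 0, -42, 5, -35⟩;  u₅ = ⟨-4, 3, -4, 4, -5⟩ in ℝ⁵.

u₁ + 3u₂ - 2u₃ - u₄ + 2u₅ = 0

Row-reduce the matrix with u₁, u₂, u₃, u₄, u₅ as columns; the null space gives the coefficients.
A generator of the null space is (1, 3, -2, -1, 2).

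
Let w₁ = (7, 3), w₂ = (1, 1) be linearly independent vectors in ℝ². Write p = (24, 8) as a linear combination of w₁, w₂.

Set up the augmented matrix [w₁ | w₂ | p] and row-reduce.
The system has the unique solution (a₁, a₂) = (4, -4).

p = 4w₁ - 4w₂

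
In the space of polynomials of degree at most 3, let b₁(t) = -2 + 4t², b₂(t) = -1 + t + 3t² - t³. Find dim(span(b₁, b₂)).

2

Represent each element by its coordinate vector in ℝ⁴.
Row-reduce the 2×4 matrix with these as rows.
The echelon form has 2 nonzero rows, so the rank is 2.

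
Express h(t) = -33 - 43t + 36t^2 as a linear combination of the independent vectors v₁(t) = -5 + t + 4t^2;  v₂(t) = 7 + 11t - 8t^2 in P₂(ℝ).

Take coordinate vectors relative to {1, t, t^2}.
Since v₁, v₂ are independent, the coefficients expressing h are uniquely determined by a linear system.
The system has the unique solution (α₁, α₂) = (1, -4).

h = v₁ - 4v₂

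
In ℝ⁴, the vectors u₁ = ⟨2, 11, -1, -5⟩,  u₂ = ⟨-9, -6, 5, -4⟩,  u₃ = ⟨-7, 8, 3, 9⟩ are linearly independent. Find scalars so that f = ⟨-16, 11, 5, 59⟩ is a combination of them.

f = -3u₁ - 2u₂ + 4u₃

Set up the augmented matrix [u₁ | u₂ | u₃ | f] and row-reduce.
Row-reducing the augmented matrix gives the unique coefficients (α₁, α₂, α₃) = (-3, -2, 4).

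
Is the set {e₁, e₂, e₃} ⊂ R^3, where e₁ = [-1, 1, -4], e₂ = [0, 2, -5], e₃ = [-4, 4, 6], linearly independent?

Place the vectors as rows of a 3×3 matrix and reduce to echelon form.
The reduction yields 3 nonzero rows, so the rank is 3.
Since rank = 3 (the number of vectors), the set is linearly independent.

linearly independent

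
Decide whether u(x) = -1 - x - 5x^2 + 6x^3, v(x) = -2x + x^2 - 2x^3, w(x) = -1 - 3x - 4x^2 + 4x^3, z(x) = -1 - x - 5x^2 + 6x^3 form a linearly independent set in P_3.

linearly dependent

Take coordinates with respect to the standard basis {1, x, …, x^3}.
The matrix [u|v|w|z] has determinant 0.
A zero determinant means the columns are linearly dependent.
Indeed u + v - w = 0.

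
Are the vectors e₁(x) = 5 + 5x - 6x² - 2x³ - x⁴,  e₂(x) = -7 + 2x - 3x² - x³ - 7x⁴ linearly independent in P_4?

Write each element as a coordinate vector in ℝ⁵ using {1, x, …, x⁴}.
Row-reduce the matrix whose columns are e₁, e₂.
The reduction yields 2 nonzero rows, so the rank is 2.
Since rank = 2 (the number of vectors), the set is linearly independent.

linearly independent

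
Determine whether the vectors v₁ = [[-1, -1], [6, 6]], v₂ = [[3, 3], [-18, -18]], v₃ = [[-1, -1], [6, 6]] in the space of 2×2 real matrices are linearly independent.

linearly dependent

Take coordinates with respect to the standard basis {E₁₁, E₁₂, E₂₁, E₂₂}.
Two of the vectors are equal, giving an immediate dependence.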